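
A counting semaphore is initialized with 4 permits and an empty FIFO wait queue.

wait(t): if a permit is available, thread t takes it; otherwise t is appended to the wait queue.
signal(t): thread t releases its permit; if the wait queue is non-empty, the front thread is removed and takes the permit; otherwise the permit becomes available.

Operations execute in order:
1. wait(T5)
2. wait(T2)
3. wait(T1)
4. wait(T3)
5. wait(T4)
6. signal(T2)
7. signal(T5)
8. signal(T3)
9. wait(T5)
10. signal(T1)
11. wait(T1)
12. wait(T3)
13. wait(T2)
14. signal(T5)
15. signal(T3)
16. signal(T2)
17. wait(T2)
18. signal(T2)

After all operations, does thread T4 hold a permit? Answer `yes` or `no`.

Answer: yes

Derivation:
Step 1: wait(T5) -> count=3 queue=[] holders={T5}
Step 2: wait(T2) -> count=2 queue=[] holders={T2,T5}
Step 3: wait(T1) -> count=1 queue=[] holders={T1,T2,T5}
Step 4: wait(T3) -> count=0 queue=[] holders={T1,T2,T3,T5}
Step 5: wait(T4) -> count=0 queue=[T4] holders={T1,T2,T3,T5}
Step 6: signal(T2) -> count=0 queue=[] holders={T1,T3,T4,T5}
Step 7: signal(T5) -> count=1 queue=[] holders={T1,T3,T4}
Step 8: signal(T3) -> count=2 queue=[] holders={T1,T4}
Step 9: wait(T5) -> count=1 queue=[] holders={T1,T4,T5}
Step 10: signal(T1) -> count=2 queue=[] holders={T4,T5}
Step 11: wait(T1) -> count=1 queue=[] holders={T1,T4,T5}
Step 12: wait(T3) -> count=0 queue=[] holders={T1,T3,T4,T5}
Step 13: wait(T2) -> count=0 queue=[T2] holders={T1,T3,T4,T5}
Step 14: signal(T5) -> count=0 queue=[] holders={T1,T2,T3,T4}
Step 15: signal(T3) -> count=1 queue=[] holders={T1,T2,T4}
Step 16: signal(T2) -> count=2 queue=[] holders={T1,T4}
Step 17: wait(T2) -> count=1 queue=[] holders={T1,T2,T4}
Step 18: signal(T2) -> count=2 queue=[] holders={T1,T4}
Final holders: {T1,T4} -> T4 in holders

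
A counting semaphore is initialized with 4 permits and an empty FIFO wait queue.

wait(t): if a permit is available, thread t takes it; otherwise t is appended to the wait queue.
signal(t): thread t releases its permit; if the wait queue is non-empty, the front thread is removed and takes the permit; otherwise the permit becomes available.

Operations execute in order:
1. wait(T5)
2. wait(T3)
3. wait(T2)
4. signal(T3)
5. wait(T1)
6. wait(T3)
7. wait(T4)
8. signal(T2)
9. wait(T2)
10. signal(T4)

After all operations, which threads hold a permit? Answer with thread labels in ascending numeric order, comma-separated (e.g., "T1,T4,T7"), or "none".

Answer: T1,T2,T3,T5

Derivation:
Step 1: wait(T5) -> count=3 queue=[] holders={T5}
Step 2: wait(T3) -> count=2 queue=[] holders={T3,T5}
Step 3: wait(T2) -> count=1 queue=[] holders={T2,T3,T5}
Step 4: signal(T3) -> count=2 queue=[] holders={T2,T5}
Step 5: wait(T1) -> count=1 queue=[] holders={T1,T2,T5}
Step 6: wait(T3) -> count=0 queue=[] holders={T1,T2,T3,T5}
Step 7: wait(T4) -> count=0 queue=[T4] holders={T1,T2,T3,T5}
Step 8: signal(T2) -> count=0 queue=[] holders={T1,T3,T4,T5}
Step 9: wait(T2) -> count=0 queue=[T2] holders={T1,T3,T4,T5}
Step 10: signal(T4) -> count=0 queue=[] holders={T1,T2,T3,T5}
Final holders: T1,T2,T3,T5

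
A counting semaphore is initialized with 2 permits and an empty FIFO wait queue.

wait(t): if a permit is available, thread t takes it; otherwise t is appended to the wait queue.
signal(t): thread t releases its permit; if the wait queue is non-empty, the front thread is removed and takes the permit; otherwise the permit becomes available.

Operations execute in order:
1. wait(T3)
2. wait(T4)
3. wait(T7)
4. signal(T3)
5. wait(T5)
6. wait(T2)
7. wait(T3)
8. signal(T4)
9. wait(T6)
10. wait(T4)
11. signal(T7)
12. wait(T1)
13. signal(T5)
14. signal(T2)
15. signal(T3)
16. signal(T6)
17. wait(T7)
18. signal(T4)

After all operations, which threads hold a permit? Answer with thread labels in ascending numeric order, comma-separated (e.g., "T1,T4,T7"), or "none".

Step 1: wait(T3) -> count=1 queue=[] holders={T3}
Step 2: wait(T4) -> count=0 queue=[] holders={T3,T4}
Step 3: wait(T7) -> count=0 queue=[T7] holders={T3,T4}
Step 4: signal(T3) -> count=0 queue=[] holders={T4,T7}
Step 5: wait(T5) -> count=0 queue=[T5] holders={T4,T7}
Step 6: wait(T2) -> count=0 queue=[T5,T2] holders={T4,T7}
Step 7: wait(T3) -> count=0 queue=[T5,T2,T3] holders={T4,T7}
Step 8: signal(T4) -> count=0 queue=[T2,T3] holders={T5,T7}
Step 9: wait(T6) -> count=0 queue=[T2,T3,T6] holders={T5,T7}
Step 10: wait(T4) -> count=0 queue=[T2,T3,T6,T4] holders={T5,T7}
Step 11: signal(T7) -> count=0 queue=[T3,T6,T4] holders={T2,T5}
Step 12: wait(T1) -> count=0 queue=[T3,T6,T4,T1] holders={T2,T5}
Step 13: signal(T5) -> count=0 queue=[T6,T4,T1] holders={T2,T3}
Step 14: signal(T2) -> count=0 queue=[T4,T1] holders={T3,T6}
Step 15: signal(T3) -> count=0 queue=[T1] holders={T4,T6}
Step 16: signal(T6) -> count=0 queue=[] holders={T1,T4}
Step 17: wait(T7) -> count=0 queue=[T7] holders={T1,T4}
Step 18: signal(T4) -> count=0 queue=[] holders={T1,T7}
Final holders: T1,T7

Answer: T1,T7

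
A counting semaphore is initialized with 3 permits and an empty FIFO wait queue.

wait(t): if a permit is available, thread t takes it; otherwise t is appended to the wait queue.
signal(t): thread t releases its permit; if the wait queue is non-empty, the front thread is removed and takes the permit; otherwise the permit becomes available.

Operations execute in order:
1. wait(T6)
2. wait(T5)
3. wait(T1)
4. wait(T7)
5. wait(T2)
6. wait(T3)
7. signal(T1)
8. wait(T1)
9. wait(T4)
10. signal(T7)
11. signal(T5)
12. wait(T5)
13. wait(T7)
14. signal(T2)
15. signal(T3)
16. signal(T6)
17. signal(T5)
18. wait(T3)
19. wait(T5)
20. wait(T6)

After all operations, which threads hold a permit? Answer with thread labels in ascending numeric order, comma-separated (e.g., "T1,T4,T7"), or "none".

Answer: T1,T4,T7

Derivation:
Step 1: wait(T6) -> count=2 queue=[] holders={T6}
Step 2: wait(T5) -> count=1 queue=[] holders={T5,T6}
Step 3: wait(T1) -> count=0 queue=[] holders={T1,T5,T6}
Step 4: wait(T7) -> count=0 queue=[T7] holders={T1,T5,T6}
Step 5: wait(T2) -> count=0 queue=[T7,T2] holders={T1,T5,T6}
Step 6: wait(T3) -> count=0 queue=[T7,T2,T3] holders={T1,T5,T6}
Step 7: signal(T1) -> count=0 queue=[T2,T3] holders={T5,T6,T7}
Step 8: wait(T1) -> count=0 queue=[T2,T3,T1] holders={T5,T6,T7}
Step 9: wait(T4) -> count=0 queue=[T2,T3,T1,T4] holders={T5,T6,T7}
Step 10: signal(T7) -> count=0 queue=[T3,T1,T4] holders={T2,T5,T6}
Step 11: signal(T5) -> count=0 queue=[T1,T4] holders={T2,T3,T6}
Step 12: wait(T5) -> count=0 queue=[T1,T4,T5] holders={T2,T3,T6}
Step 13: wait(T7) -> count=0 queue=[T1,T4,T5,T7] holders={T2,T3,T6}
Step 14: signal(T2) -> count=0 queue=[T4,T5,T7] holders={T1,T3,T6}
Step 15: signal(T3) -> count=0 queue=[T5,T7] holders={T1,T4,T6}
Step 16: signal(T6) -> count=0 queue=[T7] holders={T1,T4,T5}
Step 17: signal(T5) -> count=0 queue=[] holders={T1,T4,T7}
Step 18: wait(T3) -> count=0 queue=[T3] holders={T1,T4,T7}
Step 19: wait(T5) -> count=0 queue=[T3,T5] holders={T1,T4,T7}
Step 20: wait(T6) -> count=0 queue=[T3,T5,T6] holders={T1,T4,T7}
Final holders: T1,T4,T7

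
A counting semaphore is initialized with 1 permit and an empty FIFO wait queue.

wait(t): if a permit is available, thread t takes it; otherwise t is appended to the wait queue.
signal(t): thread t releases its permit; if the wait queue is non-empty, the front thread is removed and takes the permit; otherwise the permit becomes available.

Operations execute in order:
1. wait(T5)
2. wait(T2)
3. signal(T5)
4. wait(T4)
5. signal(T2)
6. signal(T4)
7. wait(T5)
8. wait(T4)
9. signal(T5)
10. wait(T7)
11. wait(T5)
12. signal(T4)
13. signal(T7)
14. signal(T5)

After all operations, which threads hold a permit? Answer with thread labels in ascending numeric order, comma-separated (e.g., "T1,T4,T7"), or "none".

Answer: none

Derivation:
Step 1: wait(T5) -> count=0 queue=[] holders={T5}
Step 2: wait(T2) -> count=0 queue=[T2] holders={T5}
Step 3: signal(T5) -> count=0 queue=[] holders={T2}
Step 4: wait(T4) -> count=0 queue=[T4] holders={T2}
Step 5: signal(T2) -> count=0 queue=[] holders={T4}
Step 6: signal(T4) -> count=1 queue=[] holders={none}
Step 7: wait(T5) -> count=0 queue=[] holders={T5}
Step 8: wait(T4) -> count=0 queue=[T4] holders={T5}
Step 9: signal(T5) -> count=0 queue=[] holders={T4}
Step 10: wait(T7) -> count=0 queue=[T7] holders={T4}
Step 11: wait(T5) -> count=0 queue=[T7,T5] holders={T4}
Step 12: signal(T4) -> count=0 queue=[T5] holders={T7}
Step 13: signal(T7) -> count=0 queue=[] holders={T5}
Step 14: signal(T5) -> count=1 queue=[] holders={none}
Final holders: none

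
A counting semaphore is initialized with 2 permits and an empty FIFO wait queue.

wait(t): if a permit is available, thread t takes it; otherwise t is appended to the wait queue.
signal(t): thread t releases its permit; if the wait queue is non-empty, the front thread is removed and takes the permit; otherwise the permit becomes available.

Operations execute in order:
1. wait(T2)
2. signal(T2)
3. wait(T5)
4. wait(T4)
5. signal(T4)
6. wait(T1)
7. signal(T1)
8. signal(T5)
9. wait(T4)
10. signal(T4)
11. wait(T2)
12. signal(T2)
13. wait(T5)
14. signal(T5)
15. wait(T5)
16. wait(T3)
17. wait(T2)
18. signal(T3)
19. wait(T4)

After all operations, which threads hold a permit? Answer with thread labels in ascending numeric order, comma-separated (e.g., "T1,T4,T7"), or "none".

Step 1: wait(T2) -> count=1 queue=[] holders={T2}
Step 2: signal(T2) -> count=2 queue=[] holders={none}
Step 3: wait(T5) -> count=1 queue=[] holders={T5}
Step 4: wait(T4) -> count=0 queue=[] holders={T4,T5}
Step 5: signal(T4) -> count=1 queue=[] holders={T5}
Step 6: wait(T1) -> count=0 queue=[] holders={T1,T5}
Step 7: signal(T1) -> count=1 queue=[] holders={T5}
Step 8: signal(T5) -> count=2 queue=[] holders={none}
Step 9: wait(T4) -> count=1 queue=[] holders={T4}
Step 10: signal(T4) -> count=2 queue=[] holders={none}
Step 11: wait(T2) -> count=1 queue=[] holders={T2}
Step 12: signal(T2) -> count=2 queue=[] holders={none}
Step 13: wait(T5) -> count=1 queue=[] holders={T5}
Step 14: signal(T5) -> count=2 queue=[] holders={none}
Step 15: wait(T5) -> count=1 queue=[] holders={T5}
Step 16: wait(T3) -> count=0 queue=[] holders={T3,T5}
Step 17: wait(T2) -> count=0 queue=[T2] holders={T3,T5}
Step 18: signal(T3) -> count=0 queue=[] holders={T2,T5}
Step 19: wait(T4) -> count=0 queue=[T4] holders={T2,T5}
Final holders: T2,T5

Answer: T2,T5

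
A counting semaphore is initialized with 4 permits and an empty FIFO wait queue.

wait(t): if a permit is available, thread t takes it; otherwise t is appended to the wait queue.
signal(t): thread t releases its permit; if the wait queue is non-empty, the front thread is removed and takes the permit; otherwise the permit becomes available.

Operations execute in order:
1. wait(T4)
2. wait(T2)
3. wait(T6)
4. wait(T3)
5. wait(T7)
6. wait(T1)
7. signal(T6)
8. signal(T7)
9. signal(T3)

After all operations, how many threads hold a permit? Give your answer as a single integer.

Step 1: wait(T4) -> count=3 queue=[] holders={T4}
Step 2: wait(T2) -> count=2 queue=[] holders={T2,T4}
Step 3: wait(T6) -> count=1 queue=[] holders={T2,T4,T6}
Step 4: wait(T3) -> count=0 queue=[] holders={T2,T3,T4,T6}
Step 5: wait(T7) -> count=0 queue=[T7] holders={T2,T3,T4,T6}
Step 6: wait(T1) -> count=0 queue=[T7,T1] holders={T2,T3,T4,T6}
Step 7: signal(T6) -> count=0 queue=[T1] holders={T2,T3,T4,T7}
Step 8: signal(T7) -> count=0 queue=[] holders={T1,T2,T3,T4}
Step 9: signal(T3) -> count=1 queue=[] holders={T1,T2,T4}
Final holders: {T1,T2,T4} -> 3 thread(s)

Answer: 3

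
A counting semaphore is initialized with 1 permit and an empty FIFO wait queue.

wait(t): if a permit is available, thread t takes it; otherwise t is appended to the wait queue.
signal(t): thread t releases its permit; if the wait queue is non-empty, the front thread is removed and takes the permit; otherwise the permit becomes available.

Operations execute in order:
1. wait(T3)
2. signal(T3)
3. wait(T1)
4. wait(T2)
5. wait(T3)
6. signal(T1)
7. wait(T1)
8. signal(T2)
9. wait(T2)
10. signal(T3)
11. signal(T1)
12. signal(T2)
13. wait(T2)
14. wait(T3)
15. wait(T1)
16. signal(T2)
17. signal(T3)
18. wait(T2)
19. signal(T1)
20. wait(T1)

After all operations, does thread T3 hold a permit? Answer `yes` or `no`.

Step 1: wait(T3) -> count=0 queue=[] holders={T3}
Step 2: signal(T3) -> count=1 queue=[] holders={none}
Step 3: wait(T1) -> count=0 queue=[] holders={T1}
Step 4: wait(T2) -> count=0 queue=[T2] holders={T1}
Step 5: wait(T3) -> count=0 queue=[T2,T3] holders={T1}
Step 6: signal(T1) -> count=0 queue=[T3] holders={T2}
Step 7: wait(T1) -> count=0 queue=[T3,T1] holders={T2}
Step 8: signal(T2) -> count=0 queue=[T1] holders={T3}
Step 9: wait(T2) -> count=0 queue=[T1,T2] holders={T3}
Step 10: signal(T3) -> count=0 queue=[T2] holders={T1}
Step 11: signal(T1) -> count=0 queue=[] holders={T2}
Step 12: signal(T2) -> count=1 queue=[] holders={none}
Step 13: wait(T2) -> count=0 queue=[] holders={T2}
Step 14: wait(T3) -> count=0 queue=[T3] holders={T2}
Step 15: wait(T1) -> count=0 queue=[T3,T1] holders={T2}
Step 16: signal(T2) -> count=0 queue=[T1] holders={T3}
Step 17: signal(T3) -> count=0 queue=[] holders={T1}
Step 18: wait(T2) -> count=0 queue=[T2] holders={T1}
Step 19: signal(T1) -> count=0 queue=[] holders={T2}
Step 20: wait(T1) -> count=0 queue=[T1] holders={T2}
Final holders: {T2} -> T3 not in holders

Answer: no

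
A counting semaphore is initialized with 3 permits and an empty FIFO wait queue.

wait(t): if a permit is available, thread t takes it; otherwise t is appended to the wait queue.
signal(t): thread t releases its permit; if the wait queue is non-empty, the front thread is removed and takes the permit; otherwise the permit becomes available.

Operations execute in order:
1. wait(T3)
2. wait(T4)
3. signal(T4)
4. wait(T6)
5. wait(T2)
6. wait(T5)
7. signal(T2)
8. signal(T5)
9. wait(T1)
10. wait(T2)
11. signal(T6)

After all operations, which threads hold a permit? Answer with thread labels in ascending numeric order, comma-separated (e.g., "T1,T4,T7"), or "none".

Answer: T1,T2,T3

Derivation:
Step 1: wait(T3) -> count=2 queue=[] holders={T3}
Step 2: wait(T4) -> count=1 queue=[] holders={T3,T4}
Step 3: signal(T4) -> count=2 queue=[] holders={T3}
Step 4: wait(T6) -> count=1 queue=[] holders={T3,T6}
Step 5: wait(T2) -> count=0 queue=[] holders={T2,T3,T6}
Step 6: wait(T5) -> count=0 queue=[T5] holders={T2,T3,T6}
Step 7: signal(T2) -> count=0 queue=[] holders={T3,T5,T6}
Step 8: signal(T5) -> count=1 queue=[] holders={T3,T6}
Step 9: wait(T1) -> count=0 queue=[] holders={T1,T3,T6}
Step 10: wait(T2) -> count=0 queue=[T2] holders={T1,T3,T6}
Step 11: signal(T6) -> count=0 queue=[] holders={T1,T2,T3}
Final holders: T1,T2,T3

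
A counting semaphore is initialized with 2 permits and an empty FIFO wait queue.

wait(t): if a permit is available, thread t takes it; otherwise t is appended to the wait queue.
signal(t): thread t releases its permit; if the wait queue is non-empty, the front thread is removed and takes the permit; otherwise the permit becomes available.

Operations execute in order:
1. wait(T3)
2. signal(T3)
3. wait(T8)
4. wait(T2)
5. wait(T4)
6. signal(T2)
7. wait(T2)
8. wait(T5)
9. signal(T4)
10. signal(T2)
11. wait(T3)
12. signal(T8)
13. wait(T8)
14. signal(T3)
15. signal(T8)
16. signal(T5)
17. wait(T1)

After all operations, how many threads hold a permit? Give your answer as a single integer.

Step 1: wait(T3) -> count=1 queue=[] holders={T3}
Step 2: signal(T3) -> count=2 queue=[] holders={none}
Step 3: wait(T8) -> count=1 queue=[] holders={T8}
Step 4: wait(T2) -> count=0 queue=[] holders={T2,T8}
Step 5: wait(T4) -> count=0 queue=[T4] holders={T2,T8}
Step 6: signal(T2) -> count=0 queue=[] holders={T4,T8}
Step 7: wait(T2) -> count=0 queue=[T2] holders={T4,T8}
Step 8: wait(T5) -> count=0 queue=[T2,T5] holders={T4,T8}
Step 9: signal(T4) -> count=0 queue=[T5] holders={T2,T8}
Step 10: signal(T2) -> count=0 queue=[] holders={T5,T8}
Step 11: wait(T3) -> count=0 queue=[T3] holders={T5,T8}
Step 12: signal(T8) -> count=0 queue=[] holders={T3,T5}
Step 13: wait(T8) -> count=0 queue=[T8] holders={T3,T5}
Step 14: signal(T3) -> count=0 queue=[] holders={T5,T8}
Step 15: signal(T8) -> count=1 queue=[] holders={T5}
Step 16: signal(T5) -> count=2 queue=[] holders={none}
Step 17: wait(T1) -> count=1 queue=[] holders={T1}
Final holders: {T1} -> 1 thread(s)

Answer: 1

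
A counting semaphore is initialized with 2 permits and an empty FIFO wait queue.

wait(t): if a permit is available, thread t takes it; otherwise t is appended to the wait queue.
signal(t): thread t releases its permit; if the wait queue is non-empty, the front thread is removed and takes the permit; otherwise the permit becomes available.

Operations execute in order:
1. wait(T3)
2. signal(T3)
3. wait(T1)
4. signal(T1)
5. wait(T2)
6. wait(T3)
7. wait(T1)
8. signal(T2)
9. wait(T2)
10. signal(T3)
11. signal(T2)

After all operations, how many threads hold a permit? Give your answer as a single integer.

Answer: 1

Derivation:
Step 1: wait(T3) -> count=1 queue=[] holders={T3}
Step 2: signal(T3) -> count=2 queue=[] holders={none}
Step 3: wait(T1) -> count=1 queue=[] holders={T1}
Step 4: signal(T1) -> count=2 queue=[] holders={none}
Step 5: wait(T2) -> count=1 queue=[] holders={T2}
Step 6: wait(T3) -> count=0 queue=[] holders={T2,T3}
Step 7: wait(T1) -> count=0 queue=[T1] holders={T2,T3}
Step 8: signal(T2) -> count=0 queue=[] holders={T1,T3}
Step 9: wait(T2) -> count=0 queue=[T2] holders={T1,T3}
Step 10: signal(T3) -> count=0 queue=[] holders={T1,T2}
Step 11: signal(T2) -> count=1 queue=[] holders={T1}
Final holders: {T1} -> 1 thread(s)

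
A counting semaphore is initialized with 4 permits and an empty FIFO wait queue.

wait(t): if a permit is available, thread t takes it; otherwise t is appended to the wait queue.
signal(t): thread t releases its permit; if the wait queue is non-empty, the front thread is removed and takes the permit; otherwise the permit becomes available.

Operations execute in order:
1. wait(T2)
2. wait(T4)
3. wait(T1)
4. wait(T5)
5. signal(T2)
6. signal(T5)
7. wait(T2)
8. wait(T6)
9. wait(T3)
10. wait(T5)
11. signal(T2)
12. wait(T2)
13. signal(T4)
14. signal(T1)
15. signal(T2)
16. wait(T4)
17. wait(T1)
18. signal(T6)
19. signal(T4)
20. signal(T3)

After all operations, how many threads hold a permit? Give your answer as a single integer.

Step 1: wait(T2) -> count=3 queue=[] holders={T2}
Step 2: wait(T4) -> count=2 queue=[] holders={T2,T4}
Step 3: wait(T1) -> count=1 queue=[] holders={T1,T2,T4}
Step 4: wait(T5) -> count=0 queue=[] holders={T1,T2,T4,T5}
Step 5: signal(T2) -> count=1 queue=[] holders={T1,T4,T5}
Step 6: signal(T5) -> count=2 queue=[] holders={T1,T4}
Step 7: wait(T2) -> count=1 queue=[] holders={T1,T2,T4}
Step 8: wait(T6) -> count=0 queue=[] holders={T1,T2,T4,T6}
Step 9: wait(T3) -> count=0 queue=[T3] holders={T1,T2,T4,T6}
Step 10: wait(T5) -> count=0 queue=[T3,T5] holders={T1,T2,T4,T6}
Step 11: signal(T2) -> count=0 queue=[T5] holders={T1,T3,T4,T6}
Step 12: wait(T2) -> count=0 queue=[T5,T2] holders={T1,T3,T4,T6}
Step 13: signal(T4) -> count=0 queue=[T2] holders={T1,T3,T5,T6}
Step 14: signal(T1) -> count=0 queue=[] holders={T2,T3,T5,T6}
Step 15: signal(T2) -> count=1 queue=[] holders={T3,T5,T6}
Step 16: wait(T4) -> count=0 queue=[] holders={T3,T4,T5,T6}
Step 17: wait(T1) -> count=0 queue=[T1] holders={T3,T4,T5,T6}
Step 18: signal(T6) -> count=0 queue=[] holders={T1,T3,T4,T5}
Step 19: signal(T4) -> count=1 queue=[] holders={T1,T3,T5}
Step 20: signal(T3) -> count=2 queue=[] holders={T1,T5}
Final holders: {T1,T5} -> 2 thread(s)

Answer: 2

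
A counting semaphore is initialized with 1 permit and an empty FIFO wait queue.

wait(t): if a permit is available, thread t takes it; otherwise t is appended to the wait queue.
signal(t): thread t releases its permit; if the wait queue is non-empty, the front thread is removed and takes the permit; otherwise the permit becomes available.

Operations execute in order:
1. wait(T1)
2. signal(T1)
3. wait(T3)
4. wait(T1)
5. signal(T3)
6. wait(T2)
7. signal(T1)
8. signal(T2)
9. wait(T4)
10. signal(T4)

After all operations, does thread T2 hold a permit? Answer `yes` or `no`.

Step 1: wait(T1) -> count=0 queue=[] holders={T1}
Step 2: signal(T1) -> count=1 queue=[] holders={none}
Step 3: wait(T3) -> count=0 queue=[] holders={T3}
Step 4: wait(T1) -> count=0 queue=[T1] holders={T3}
Step 5: signal(T3) -> count=0 queue=[] holders={T1}
Step 6: wait(T2) -> count=0 queue=[T2] holders={T1}
Step 7: signal(T1) -> count=0 queue=[] holders={T2}
Step 8: signal(T2) -> count=1 queue=[] holders={none}
Step 9: wait(T4) -> count=0 queue=[] holders={T4}
Step 10: signal(T4) -> count=1 queue=[] holders={none}
Final holders: {none} -> T2 not in holders

Answer: no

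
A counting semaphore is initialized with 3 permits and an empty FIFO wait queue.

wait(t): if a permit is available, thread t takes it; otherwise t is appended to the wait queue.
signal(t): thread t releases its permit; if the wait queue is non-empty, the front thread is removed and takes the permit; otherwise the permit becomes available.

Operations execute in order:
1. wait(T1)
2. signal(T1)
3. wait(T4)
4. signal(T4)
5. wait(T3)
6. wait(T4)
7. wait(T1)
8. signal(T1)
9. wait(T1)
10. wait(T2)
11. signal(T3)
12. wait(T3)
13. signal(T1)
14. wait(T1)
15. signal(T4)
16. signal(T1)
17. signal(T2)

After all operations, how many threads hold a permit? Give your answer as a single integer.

Answer: 1

Derivation:
Step 1: wait(T1) -> count=2 queue=[] holders={T1}
Step 2: signal(T1) -> count=3 queue=[] holders={none}
Step 3: wait(T4) -> count=2 queue=[] holders={T4}
Step 4: signal(T4) -> count=3 queue=[] holders={none}
Step 5: wait(T3) -> count=2 queue=[] holders={T3}
Step 6: wait(T4) -> count=1 queue=[] holders={T3,T4}
Step 7: wait(T1) -> count=0 queue=[] holders={T1,T3,T4}
Step 8: signal(T1) -> count=1 queue=[] holders={T3,T4}
Step 9: wait(T1) -> count=0 queue=[] holders={T1,T3,T4}
Step 10: wait(T2) -> count=0 queue=[T2] holders={T1,T3,T4}
Step 11: signal(T3) -> count=0 queue=[] holders={T1,T2,T4}
Step 12: wait(T3) -> count=0 queue=[T3] holders={T1,T2,T4}
Step 13: signal(T1) -> count=0 queue=[] holders={T2,T3,T4}
Step 14: wait(T1) -> count=0 queue=[T1] holders={T2,T3,T4}
Step 15: signal(T4) -> count=0 queue=[] holders={T1,T2,T3}
Step 16: signal(T1) -> count=1 queue=[] holders={T2,T3}
Step 17: signal(T2) -> count=2 queue=[] holders={T3}
Final holders: {T3} -> 1 thread(s)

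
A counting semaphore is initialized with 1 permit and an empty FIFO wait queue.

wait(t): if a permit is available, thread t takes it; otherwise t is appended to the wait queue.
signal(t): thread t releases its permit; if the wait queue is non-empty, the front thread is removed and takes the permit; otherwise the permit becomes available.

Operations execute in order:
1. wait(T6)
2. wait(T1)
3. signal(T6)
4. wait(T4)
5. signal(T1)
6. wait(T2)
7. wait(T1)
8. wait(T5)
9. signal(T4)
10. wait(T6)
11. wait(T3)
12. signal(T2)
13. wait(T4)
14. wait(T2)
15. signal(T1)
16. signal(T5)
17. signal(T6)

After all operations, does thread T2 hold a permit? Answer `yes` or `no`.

Step 1: wait(T6) -> count=0 queue=[] holders={T6}
Step 2: wait(T1) -> count=0 queue=[T1] holders={T6}
Step 3: signal(T6) -> count=0 queue=[] holders={T1}
Step 4: wait(T4) -> count=0 queue=[T4] holders={T1}
Step 5: signal(T1) -> count=0 queue=[] holders={T4}
Step 6: wait(T2) -> count=0 queue=[T2] holders={T4}
Step 7: wait(T1) -> count=0 queue=[T2,T1] holders={T4}
Step 8: wait(T5) -> count=0 queue=[T2,T1,T5] holders={T4}
Step 9: signal(T4) -> count=0 queue=[T1,T5] holders={T2}
Step 10: wait(T6) -> count=0 queue=[T1,T5,T6] holders={T2}
Step 11: wait(T3) -> count=0 queue=[T1,T5,T6,T3] holders={T2}
Step 12: signal(T2) -> count=0 queue=[T5,T6,T3] holders={T1}
Step 13: wait(T4) -> count=0 queue=[T5,T6,T3,T4] holders={T1}
Step 14: wait(T2) -> count=0 queue=[T5,T6,T3,T4,T2] holders={T1}
Step 15: signal(T1) -> count=0 queue=[T6,T3,T4,T2] holders={T5}
Step 16: signal(T5) -> count=0 queue=[T3,T4,T2] holders={T6}
Step 17: signal(T6) -> count=0 queue=[T4,T2] holders={T3}
Final holders: {T3} -> T2 not in holders

Answer: no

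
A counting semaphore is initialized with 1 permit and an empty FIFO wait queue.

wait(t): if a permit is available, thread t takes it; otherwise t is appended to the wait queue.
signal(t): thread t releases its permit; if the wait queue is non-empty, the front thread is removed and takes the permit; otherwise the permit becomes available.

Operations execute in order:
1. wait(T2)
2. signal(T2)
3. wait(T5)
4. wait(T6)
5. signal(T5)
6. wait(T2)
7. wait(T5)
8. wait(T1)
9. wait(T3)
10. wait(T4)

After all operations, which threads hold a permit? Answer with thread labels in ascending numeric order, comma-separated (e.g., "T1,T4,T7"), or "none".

Answer: T6

Derivation:
Step 1: wait(T2) -> count=0 queue=[] holders={T2}
Step 2: signal(T2) -> count=1 queue=[] holders={none}
Step 3: wait(T5) -> count=0 queue=[] holders={T5}
Step 4: wait(T6) -> count=0 queue=[T6] holders={T5}
Step 5: signal(T5) -> count=0 queue=[] holders={T6}
Step 6: wait(T2) -> count=0 queue=[T2] holders={T6}
Step 7: wait(T5) -> count=0 queue=[T2,T5] holders={T6}
Step 8: wait(T1) -> count=0 queue=[T2,T5,T1] holders={T6}
Step 9: wait(T3) -> count=0 queue=[T2,T5,T1,T3] holders={T6}
Step 10: wait(T4) -> count=0 queue=[T2,T5,T1,T3,T4] holders={T6}
Final holders: T6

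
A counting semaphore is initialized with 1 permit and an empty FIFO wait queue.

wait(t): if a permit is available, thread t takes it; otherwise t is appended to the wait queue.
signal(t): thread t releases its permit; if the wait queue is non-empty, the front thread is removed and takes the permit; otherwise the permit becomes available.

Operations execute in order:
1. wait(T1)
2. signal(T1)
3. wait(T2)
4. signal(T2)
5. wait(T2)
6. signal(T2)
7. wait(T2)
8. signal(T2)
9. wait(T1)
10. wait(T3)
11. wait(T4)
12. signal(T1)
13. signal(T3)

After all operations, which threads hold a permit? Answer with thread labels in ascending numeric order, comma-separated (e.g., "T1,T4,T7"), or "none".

Answer: T4

Derivation:
Step 1: wait(T1) -> count=0 queue=[] holders={T1}
Step 2: signal(T1) -> count=1 queue=[] holders={none}
Step 3: wait(T2) -> count=0 queue=[] holders={T2}
Step 4: signal(T2) -> count=1 queue=[] holders={none}
Step 5: wait(T2) -> count=0 queue=[] holders={T2}
Step 6: signal(T2) -> count=1 queue=[] holders={none}
Step 7: wait(T2) -> count=0 queue=[] holders={T2}
Step 8: signal(T2) -> count=1 queue=[] holders={none}
Step 9: wait(T1) -> count=0 queue=[] holders={T1}
Step 10: wait(T3) -> count=0 queue=[T3] holders={T1}
Step 11: wait(T4) -> count=0 queue=[T3,T4] holders={T1}
Step 12: signal(T1) -> count=0 queue=[T4] holders={T3}
Step 13: signal(T3) -> count=0 queue=[] holders={T4}
Final holders: T4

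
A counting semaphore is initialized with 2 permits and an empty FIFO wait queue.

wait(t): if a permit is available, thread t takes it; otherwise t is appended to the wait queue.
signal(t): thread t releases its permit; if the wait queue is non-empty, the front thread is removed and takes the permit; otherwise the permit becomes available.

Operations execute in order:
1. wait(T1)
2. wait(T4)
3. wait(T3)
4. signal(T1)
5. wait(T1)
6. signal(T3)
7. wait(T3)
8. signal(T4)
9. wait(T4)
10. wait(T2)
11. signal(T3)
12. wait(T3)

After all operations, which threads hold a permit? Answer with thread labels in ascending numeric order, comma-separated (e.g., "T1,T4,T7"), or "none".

Step 1: wait(T1) -> count=1 queue=[] holders={T1}
Step 2: wait(T4) -> count=0 queue=[] holders={T1,T4}
Step 3: wait(T3) -> count=0 queue=[T3] holders={T1,T4}
Step 4: signal(T1) -> count=0 queue=[] holders={T3,T4}
Step 5: wait(T1) -> count=0 queue=[T1] holders={T3,T4}
Step 6: signal(T3) -> count=0 queue=[] holders={T1,T4}
Step 7: wait(T3) -> count=0 queue=[T3] holders={T1,T4}
Step 8: signal(T4) -> count=0 queue=[] holders={T1,T3}
Step 9: wait(T4) -> count=0 queue=[T4] holders={T1,T3}
Step 10: wait(T2) -> count=0 queue=[T4,T2] holders={T1,T3}
Step 11: signal(T3) -> count=0 queue=[T2] holders={T1,T4}
Step 12: wait(T3) -> count=0 queue=[T2,T3] holders={T1,T4}
Final holders: T1,T4

Answer: T1,T4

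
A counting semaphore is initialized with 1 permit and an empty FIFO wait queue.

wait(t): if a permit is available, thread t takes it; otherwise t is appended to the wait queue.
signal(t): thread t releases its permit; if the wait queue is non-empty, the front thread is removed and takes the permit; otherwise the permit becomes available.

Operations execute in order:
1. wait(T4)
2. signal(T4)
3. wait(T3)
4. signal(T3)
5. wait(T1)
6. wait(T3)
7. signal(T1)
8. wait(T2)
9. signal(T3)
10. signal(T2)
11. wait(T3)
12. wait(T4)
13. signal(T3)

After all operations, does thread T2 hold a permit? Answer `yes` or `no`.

Step 1: wait(T4) -> count=0 queue=[] holders={T4}
Step 2: signal(T4) -> count=1 queue=[] holders={none}
Step 3: wait(T3) -> count=0 queue=[] holders={T3}
Step 4: signal(T3) -> count=1 queue=[] holders={none}
Step 5: wait(T1) -> count=0 queue=[] holders={T1}
Step 6: wait(T3) -> count=0 queue=[T3] holders={T1}
Step 7: signal(T1) -> count=0 queue=[] holders={T3}
Step 8: wait(T2) -> count=0 queue=[T2] holders={T3}
Step 9: signal(T3) -> count=0 queue=[] holders={T2}
Step 10: signal(T2) -> count=1 queue=[] holders={none}
Step 11: wait(T3) -> count=0 queue=[] holders={T3}
Step 12: wait(T4) -> count=0 queue=[T4] holders={T3}
Step 13: signal(T3) -> count=0 queue=[] holders={T4}
Final holders: {T4} -> T2 not in holders

Answer: no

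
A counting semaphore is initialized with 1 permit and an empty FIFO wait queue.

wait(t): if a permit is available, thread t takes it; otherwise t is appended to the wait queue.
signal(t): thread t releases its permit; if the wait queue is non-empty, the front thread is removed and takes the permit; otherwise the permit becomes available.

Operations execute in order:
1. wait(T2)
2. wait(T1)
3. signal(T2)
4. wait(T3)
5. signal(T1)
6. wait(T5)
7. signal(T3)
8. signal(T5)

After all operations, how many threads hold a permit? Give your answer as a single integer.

Step 1: wait(T2) -> count=0 queue=[] holders={T2}
Step 2: wait(T1) -> count=0 queue=[T1] holders={T2}
Step 3: signal(T2) -> count=0 queue=[] holders={T1}
Step 4: wait(T3) -> count=0 queue=[T3] holders={T1}
Step 5: signal(T1) -> count=0 queue=[] holders={T3}
Step 6: wait(T5) -> count=0 queue=[T5] holders={T3}
Step 7: signal(T3) -> count=0 queue=[] holders={T5}
Step 8: signal(T5) -> count=1 queue=[] holders={none}
Final holders: {none} -> 0 thread(s)

Answer: 0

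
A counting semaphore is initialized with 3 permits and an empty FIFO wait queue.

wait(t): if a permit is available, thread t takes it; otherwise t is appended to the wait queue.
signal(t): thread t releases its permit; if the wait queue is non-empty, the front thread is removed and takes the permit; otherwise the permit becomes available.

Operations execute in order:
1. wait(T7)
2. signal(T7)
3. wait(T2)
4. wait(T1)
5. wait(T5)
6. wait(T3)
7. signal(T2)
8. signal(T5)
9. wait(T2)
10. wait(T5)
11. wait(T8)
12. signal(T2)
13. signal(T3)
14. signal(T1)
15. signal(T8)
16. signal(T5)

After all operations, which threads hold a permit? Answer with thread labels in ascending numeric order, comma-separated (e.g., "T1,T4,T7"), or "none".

Answer: none

Derivation:
Step 1: wait(T7) -> count=2 queue=[] holders={T7}
Step 2: signal(T7) -> count=3 queue=[] holders={none}
Step 3: wait(T2) -> count=2 queue=[] holders={T2}
Step 4: wait(T1) -> count=1 queue=[] holders={T1,T2}
Step 5: wait(T5) -> count=0 queue=[] holders={T1,T2,T5}
Step 6: wait(T3) -> count=0 queue=[T3] holders={T1,T2,T5}
Step 7: signal(T2) -> count=0 queue=[] holders={T1,T3,T5}
Step 8: signal(T5) -> count=1 queue=[] holders={T1,T3}
Step 9: wait(T2) -> count=0 queue=[] holders={T1,T2,T3}
Step 10: wait(T5) -> count=0 queue=[T5] holders={T1,T2,T3}
Step 11: wait(T8) -> count=0 queue=[T5,T8] holders={T1,T2,T3}
Step 12: signal(T2) -> count=0 queue=[T8] holders={T1,T3,T5}
Step 13: signal(T3) -> count=0 queue=[] holders={T1,T5,T8}
Step 14: signal(T1) -> count=1 queue=[] holders={T5,T8}
Step 15: signal(T8) -> count=2 queue=[] holders={T5}
Step 16: signal(T5) -> count=3 queue=[] holders={none}
Final holders: none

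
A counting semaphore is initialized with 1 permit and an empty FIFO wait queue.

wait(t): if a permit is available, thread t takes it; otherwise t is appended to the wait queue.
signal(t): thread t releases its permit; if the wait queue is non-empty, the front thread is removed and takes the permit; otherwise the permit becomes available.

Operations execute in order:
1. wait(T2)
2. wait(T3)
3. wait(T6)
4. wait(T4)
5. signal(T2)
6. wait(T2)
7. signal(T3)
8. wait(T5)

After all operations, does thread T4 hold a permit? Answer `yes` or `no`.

Step 1: wait(T2) -> count=0 queue=[] holders={T2}
Step 2: wait(T3) -> count=0 queue=[T3] holders={T2}
Step 3: wait(T6) -> count=0 queue=[T3,T6] holders={T2}
Step 4: wait(T4) -> count=0 queue=[T3,T6,T4] holders={T2}
Step 5: signal(T2) -> count=0 queue=[T6,T4] holders={T3}
Step 6: wait(T2) -> count=0 queue=[T6,T4,T2] holders={T3}
Step 7: signal(T3) -> count=0 queue=[T4,T2] holders={T6}
Step 8: wait(T5) -> count=0 queue=[T4,T2,T5] holders={T6}
Final holders: {T6} -> T4 not in holders

Answer: no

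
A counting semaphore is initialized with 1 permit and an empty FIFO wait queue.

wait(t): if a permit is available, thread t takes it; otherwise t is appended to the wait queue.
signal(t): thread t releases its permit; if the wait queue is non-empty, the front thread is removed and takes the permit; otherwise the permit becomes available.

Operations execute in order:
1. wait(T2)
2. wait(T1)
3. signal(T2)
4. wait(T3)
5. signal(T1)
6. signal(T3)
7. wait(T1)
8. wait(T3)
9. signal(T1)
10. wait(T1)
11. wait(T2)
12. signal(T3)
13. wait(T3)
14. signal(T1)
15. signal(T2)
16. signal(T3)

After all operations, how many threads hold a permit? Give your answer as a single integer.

Step 1: wait(T2) -> count=0 queue=[] holders={T2}
Step 2: wait(T1) -> count=0 queue=[T1] holders={T2}
Step 3: signal(T2) -> count=0 queue=[] holders={T1}
Step 4: wait(T3) -> count=0 queue=[T3] holders={T1}
Step 5: signal(T1) -> count=0 queue=[] holders={T3}
Step 6: signal(T3) -> count=1 queue=[] holders={none}
Step 7: wait(T1) -> count=0 queue=[] holders={T1}
Step 8: wait(T3) -> count=0 queue=[T3] holders={T1}
Step 9: signal(T1) -> count=0 queue=[] holders={T3}
Step 10: wait(T1) -> count=0 queue=[T1] holders={T3}
Step 11: wait(T2) -> count=0 queue=[T1,T2] holders={T3}
Step 12: signal(T3) -> count=0 queue=[T2] holders={T1}
Step 13: wait(T3) -> count=0 queue=[T2,T3] holders={T1}
Step 14: signal(T1) -> count=0 queue=[T3] holders={T2}
Step 15: signal(T2) -> count=0 queue=[] holders={T3}
Step 16: signal(T3) -> count=1 queue=[] holders={none}
Final holders: {none} -> 0 thread(s)

Answer: 0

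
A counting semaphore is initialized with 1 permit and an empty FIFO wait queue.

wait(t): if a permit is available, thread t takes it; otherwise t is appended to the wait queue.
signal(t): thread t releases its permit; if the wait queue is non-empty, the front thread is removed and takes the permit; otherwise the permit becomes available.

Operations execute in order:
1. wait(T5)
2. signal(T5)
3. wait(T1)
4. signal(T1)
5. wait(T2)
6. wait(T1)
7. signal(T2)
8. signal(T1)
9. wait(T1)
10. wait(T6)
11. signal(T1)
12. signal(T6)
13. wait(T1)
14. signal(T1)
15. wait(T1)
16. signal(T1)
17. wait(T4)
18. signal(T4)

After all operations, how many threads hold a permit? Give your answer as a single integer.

Step 1: wait(T5) -> count=0 queue=[] holders={T5}
Step 2: signal(T5) -> count=1 queue=[] holders={none}
Step 3: wait(T1) -> count=0 queue=[] holders={T1}
Step 4: signal(T1) -> count=1 queue=[] holders={none}
Step 5: wait(T2) -> count=0 queue=[] holders={T2}
Step 6: wait(T1) -> count=0 queue=[T1] holders={T2}
Step 7: signal(T2) -> count=0 queue=[] holders={T1}
Step 8: signal(T1) -> count=1 queue=[] holders={none}
Step 9: wait(T1) -> count=0 queue=[] holders={T1}
Step 10: wait(T6) -> count=0 queue=[T6] holders={T1}
Step 11: signal(T1) -> count=0 queue=[] holders={T6}
Step 12: signal(T6) -> count=1 queue=[] holders={none}
Step 13: wait(T1) -> count=0 queue=[] holders={T1}
Step 14: signal(T1) -> count=1 queue=[] holders={none}
Step 15: wait(T1) -> count=0 queue=[] holders={T1}
Step 16: signal(T1) -> count=1 queue=[] holders={none}
Step 17: wait(T4) -> count=0 queue=[] holders={T4}
Step 18: signal(T4) -> count=1 queue=[] holders={none}
Final holders: {none} -> 0 thread(s)

Answer: 0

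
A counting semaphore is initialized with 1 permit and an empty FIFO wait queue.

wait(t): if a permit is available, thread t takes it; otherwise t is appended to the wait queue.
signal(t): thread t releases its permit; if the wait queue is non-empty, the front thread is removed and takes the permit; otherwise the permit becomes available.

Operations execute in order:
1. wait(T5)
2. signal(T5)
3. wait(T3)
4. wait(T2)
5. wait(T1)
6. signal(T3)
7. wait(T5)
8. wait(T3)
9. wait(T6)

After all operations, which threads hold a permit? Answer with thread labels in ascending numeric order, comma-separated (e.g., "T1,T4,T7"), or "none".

Answer: T2

Derivation:
Step 1: wait(T5) -> count=0 queue=[] holders={T5}
Step 2: signal(T5) -> count=1 queue=[] holders={none}
Step 3: wait(T3) -> count=0 queue=[] holders={T3}
Step 4: wait(T2) -> count=0 queue=[T2] holders={T3}
Step 5: wait(T1) -> count=0 queue=[T2,T1] holders={T3}
Step 6: signal(T3) -> count=0 queue=[T1] holders={T2}
Step 7: wait(T5) -> count=0 queue=[T1,T5] holders={T2}
Step 8: wait(T3) -> count=0 queue=[T1,T5,T3] holders={T2}
Step 9: wait(T6) -> count=0 queue=[T1,T5,T3,T6] holders={T2}
Final holders: T2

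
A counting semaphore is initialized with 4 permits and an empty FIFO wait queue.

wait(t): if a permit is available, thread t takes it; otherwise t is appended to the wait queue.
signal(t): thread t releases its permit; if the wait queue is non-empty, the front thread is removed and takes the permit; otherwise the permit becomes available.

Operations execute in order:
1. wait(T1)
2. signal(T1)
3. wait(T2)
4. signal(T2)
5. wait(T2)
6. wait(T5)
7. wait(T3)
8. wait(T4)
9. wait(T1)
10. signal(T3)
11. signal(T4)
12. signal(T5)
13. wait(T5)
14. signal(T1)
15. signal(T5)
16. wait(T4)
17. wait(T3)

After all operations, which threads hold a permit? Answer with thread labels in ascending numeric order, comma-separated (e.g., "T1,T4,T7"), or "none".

Answer: T2,T3,T4

Derivation:
Step 1: wait(T1) -> count=3 queue=[] holders={T1}
Step 2: signal(T1) -> count=4 queue=[] holders={none}
Step 3: wait(T2) -> count=3 queue=[] holders={T2}
Step 4: signal(T2) -> count=4 queue=[] holders={none}
Step 5: wait(T2) -> count=3 queue=[] holders={T2}
Step 6: wait(T5) -> count=2 queue=[] holders={T2,T5}
Step 7: wait(T3) -> count=1 queue=[] holders={T2,T3,T5}
Step 8: wait(T4) -> count=0 queue=[] holders={T2,T3,T4,T5}
Step 9: wait(T1) -> count=0 queue=[T1] holders={T2,T3,T4,T5}
Step 10: signal(T3) -> count=0 queue=[] holders={T1,T2,T4,T5}
Step 11: signal(T4) -> count=1 queue=[] holders={T1,T2,T5}
Step 12: signal(T5) -> count=2 queue=[] holders={T1,T2}
Step 13: wait(T5) -> count=1 queue=[] holders={T1,T2,T5}
Step 14: signal(T1) -> count=2 queue=[] holders={T2,T5}
Step 15: signal(T5) -> count=3 queue=[] holders={T2}
Step 16: wait(T4) -> count=2 queue=[] holders={T2,T4}
Step 17: wait(T3) -> count=1 queue=[] holders={T2,T3,T4}
Final holders: T2,T3,T4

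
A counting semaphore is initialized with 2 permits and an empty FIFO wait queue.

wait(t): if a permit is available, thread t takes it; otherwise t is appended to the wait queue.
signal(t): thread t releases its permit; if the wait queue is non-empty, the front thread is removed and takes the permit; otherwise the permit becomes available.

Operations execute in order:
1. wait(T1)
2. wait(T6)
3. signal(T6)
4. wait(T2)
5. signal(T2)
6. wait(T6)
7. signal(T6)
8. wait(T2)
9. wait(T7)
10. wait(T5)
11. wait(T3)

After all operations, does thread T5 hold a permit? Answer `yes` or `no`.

Step 1: wait(T1) -> count=1 queue=[] holders={T1}
Step 2: wait(T6) -> count=0 queue=[] holders={T1,T6}
Step 3: signal(T6) -> count=1 queue=[] holders={T1}
Step 4: wait(T2) -> count=0 queue=[] holders={T1,T2}
Step 5: signal(T2) -> count=1 queue=[] holders={T1}
Step 6: wait(T6) -> count=0 queue=[] holders={T1,T6}
Step 7: signal(T6) -> count=1 queue=[] holders={T1}
Step 8: wait(T2) -> count=0 queue=[] holders={T1,T2}
Step 9: wait(T7) -> count=0 queue=[T7] holders={T1,T2}
Step 10: wait(T5) -> count=0 queue=[T7,T5] holders={T1,T2}
Step 11: wait(T3) -> count=0 queue=[T7,T5,T3] holders={T1,T2}
Final holders: {T1,T2} -> T5 not in holders

Answer: no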